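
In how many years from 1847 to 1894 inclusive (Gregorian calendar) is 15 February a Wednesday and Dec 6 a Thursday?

2

Check each year's weekday for 15 February and Dec 6:
  1847: Mon/Mon  1848: Tue/Wed  1849: Thu/Thu  1850: Fri/Fri  1851: Sat/Sat  1852: Sun/Mon  1853: Tue/Tue  1854: Wed/Wed  1855: Thu/Thu  1856: Fri/Sat  1857: Sun/Sun  1858: Mon/Mon  1859: Tue/Tue  1860: Wed/Thu ✓  …(20 more)…  1881: Tue/Tue  1882: Wed/Wed  1883: Thu/Thu  1884: Fri/Sat  1885: Sun/Sun  1886: Mon/Mon  1887: Tue/Tue  1888: Wed/Thu ✓  1889: Fri/Fri  1890: Sat/Sat  1891: Sun/Sun  1892: Mon/Tue  1893: Wed/Wed  1894: Thu/Thu
Both conditions hold in: 1860, 1888 — 2.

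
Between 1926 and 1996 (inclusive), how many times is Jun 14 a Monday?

Track Jun 14's weekday year by year (advancing +1, or +2 across a Feb 29):
  1926: Mon ✓  1927: Tue (+1)  1928: Thu (+2)  1929: Fri (+1)  1930: Sat (+1)
  1931: Sun (+1)  1932: Tue (+2)  1933: Wed (+1)  1934: Thu (+1)  1935: Fri (+1)
  1936: Sun (+2)  1937: Mon (+1) ✓  1938: Tue (+1)  1939: Wed (+1)  … (43 more years) …
  1983: Tue (+1)  1984: Thu (+2)  1985: Fri (+1)  1986: Sat (+1)  1987: Sun (+1)
  1988: Tue (+2)  1989: Wed (+1)  1990: Thu (+1)  1991: Fri (+1)  1992: Sun (+2)
  1993: Mon (+1) ✓  1994: Tue (+1)  1995: Wed (+1)  1996: Fri (+2)
Monday years: 1926, 1937, 1943, 1948, 1954, 1965, 1971, 1976, 1982, 1993 — 10 in total.

10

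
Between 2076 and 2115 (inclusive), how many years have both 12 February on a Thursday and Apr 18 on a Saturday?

5

Check each year's weekday for 12 February and Apr 18:
  2076: Wed/Sat  2077: Fri/Sun  2078: Sat/Mon  2079: Sun/Tue  2080: Mon/Thu  2081: Wed/Fri  2082: Thu/Sat ✓  2083: Fri/Sun  2084: Sat/Tue  2085: Mon/Wed  2086: Tue/Thu  2087: Wed/Fri  2088: Thu/Sun  2089: Sat/Mon  …(12 more)…  2102: Sun/Tue  2103: Mon/Wed  2104: Tue/Fri  2105: Thu/Sat ✓  2106: Fri/Sun  2107: Sat/Mon  2108: Sun/Wed  2109: Tue/Thu  2110: Wed/Fri  2111: Thu/Sat ✓  2112: Fri/Mon  2113: Sun/Tue  2114: Mon/Wed  2115: Tue/Thu
Both conditions hold in: 2082, 2093, 2099, 2105, 2111 — 5.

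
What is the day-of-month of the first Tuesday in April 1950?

April 1, 1950 is a Saturday, so the first Tuesday is the 4th.
The first Tuesday is 4 + 0 = 4.

4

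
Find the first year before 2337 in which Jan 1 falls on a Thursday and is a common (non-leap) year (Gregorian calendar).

Jan 1 advances by 2 weekdays after a leap year and by 1 after a common year.
2337: Jan 1 is Friday.
2336: Wednesday (leap)
2335: Tuesday
2334: Monday
2333: Sunday
2332: Friday (leap)
2331: Thursday
2331 begins on a Thursday and is a common year.

2331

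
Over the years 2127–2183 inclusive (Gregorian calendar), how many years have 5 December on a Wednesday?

Track 5 December's weekday year by year (advancing +1, or +2 across a Feb 29):
  2127: Fri  2128: Sun (+2)  2129: Mon (+1)  2130: Tue (+1)  2131: Wed (+1) ✓
  2132: Fri (+2)  2133: Sat (+1)  2134: Sun (+1)  2135: Mon (+1)  2136: Wed (+2) ✓
  2137: Thu (+1)  2138: Fri (+1)  2139: Sat (+1)  2140: Mon (+2)  … (29 more years) …
  2170: Wed (+1) ✓  2171: Thu (+1)  2172: Sat (+2)  2173: Sun (+1)  2174: Mon (+1)
  2175: Tue (+1)  2176: Thu (+2)  2177: Fri (+1)  2178: Sat (+1)  2179: Sun (+1)
  2180: Tue (+2)  2181: Wed (+1) ✓  2182: Thu (+1)  2183: Fri (+1)
Wednesday years: 2131, 2136, 2142, 2153, 2159, 2164, 2170, 2181 — 8 in total.

8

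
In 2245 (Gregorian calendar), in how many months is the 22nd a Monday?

2

Check the 22nd of each month of 2245: Jan 22: Wed, Feb 22: Sat, Mar 22: Sat, Apr 22: Tue, May 22: Thu, Jun 22: Sun, Jul 22: Tue, Aug 22: Fri, Sep 22: Mon, Oct 22: Wed, Nov 22: Sat, Dec 22: Mon.
Monday occurs in September, December — 2 months.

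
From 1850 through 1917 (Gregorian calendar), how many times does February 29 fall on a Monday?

3

Leap years in 1850–1917: 16 of them.
Feb 29 weekday advances by 5 (mod 7) from one leap year to the next four years later (or differs when a century non-leap intervenes).
Leap-day weekdays: 1852:Sun 1856:Fri 1860:Wed 1864:Mon✓ 1868:Sat 1872:Thu 1876:Tue 1880:Sun 1884:Fri 1888:Wed 1892:Mon✓ 1896:Sat 1904:Mon✓ 1908:Sat 1912:Thu 1916:Tue
Monday: 1864, 1892, 1904 → 3.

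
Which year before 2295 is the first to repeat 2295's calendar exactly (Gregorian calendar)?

Two years share a calendar iff Jan 1 falls on the same weekday and both are leap or both are common. 2295: Jan 1 is Tuesday, common year.
2294: Jan 1 Monday, common
2293: Jan 1 Sunday, common
2292: Jan 1 Friday, leap
2291: Jan 1 Thursday, common
2290: Jan 1 Wednesday, common
2289: Jan 1 Tuesday, common
2289 matches on both conditions.

2289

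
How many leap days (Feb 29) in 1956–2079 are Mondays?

Leap years in 1956–2079: 31 of them.
Feb 29 weekday advances by 5 (mod 7) from one leap year to the next four years later (or differs when a century non-leap intervenes).
Leap-day weekdays: 1956:Wed 1960:Mon✓ 1964:Sat 1968:Thu 1972:Tue 1976:Sun 1980:Fri 1984:Wed 1988:Mon✓ 1992:Sat 1996:Thu 2000:Tue 2004:Sun …(5 more)… 2028:Tue 2032:Sun 2036:Fri 2040:Wed 2044:Mon✓ 2048:Sat 2052:Thu 2056:Tue 2060:Sun 2064:Fri 2068:Wed 2072:Mon✓ 2076:Sat
Monday: 1960, 1988, 2016, 2044, 2072 → 5.

5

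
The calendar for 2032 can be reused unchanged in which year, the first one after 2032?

2060

Two years share a calendar iff Jan 1 falls on the same weekday and both are leap or both are common. 2032: Jan 1 is Thursday, leap year.
2033: Jan 1 Saturday, common
2034: Jan 1 Sunday, common
2035: Jan 1 Monday, common
2036: Jan 1 Tuesday, leap
2037: Jan 1 Thursday, common
2038: Jan 1 Friday, common
2039: Jan 1 Saturday, common
2040: Jan 1 Sunday, leap
2041: Jan 1 Tuesday, common
2042: Jan 1 Wednesday, common
2043: Jan 1 Thursday, common
2044: Jan 1 Friday, leap
2045: Jan 1 Sunday, common
2046: Jan 1 Monday, common
2047: Jan 1 Tuesday, common
2048: Jan 1 Wednesday, leap
2049: Jan 1 Friday, common
2050: Jan 1 Saturday, common
2051: Jan 1 Sunday, common
2052: Jan 1 Monday, leap
2053: Jan 1 Wednesday, common
2054: Jan 1 Thursday, common
2055: Jan 1 Friday, common
2056: Jan 1 Saturday, leap
2057: Jan 1 Monday, common
2058: Jan 1 Tuesday, common
2059: Jan 1 Wednesday, common
2060: Jan 1 Thursday, leap
2060 matches on both conditions.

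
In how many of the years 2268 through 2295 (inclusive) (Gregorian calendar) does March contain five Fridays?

March has 31 days; it has five Fridays when Friday falls among the first (month-length − 28) days — i.e. when March 1 is one of Friday/Thursday/Wednesday.
March 1 by year: 2268:Sun 2269:Mon 2270:Tue 2271:Wed✓ 2272:Fri✓ 2273:Sat 2274:Sun 2275:Mon 2276:Wed✓ 2277:Thu✓ 2278:Fri✓ 2279:Sat 2280:Mon 2281:Tue 2282:Wed✓ 2283:Thu✓ 2284:Sat 2285:Sun 2286:Mon 2287:Tue 2288:Thu✓ 2289:Fri✓ 2290:Sat 2291:Sun 2292:Tue 2293:Wed✓ 2294:Thu✓ 2295:Fri✓
Years with five Fridays: 2271, 2272, 2276, 2277, 2278, 2282, 2283, 2288, 2289, 2293, 2294, 2295 → 12.

12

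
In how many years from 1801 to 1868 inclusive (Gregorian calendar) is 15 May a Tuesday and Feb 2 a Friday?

Check each year's weekday for 15 May and Feb 2:
  1801: Fri/Mon  1802: Sat/Tue  1803: Sun/Wed  1804: Tue/Thu  1805: Wed/Sat  1806: Thu/Sun  1807: Fri/Mon  1808: Sun/Tue  1809: Mon/Thu  1810: Tue/Fri ✓  1811: Wed/Sat  1812: Fri/Sun  1813: Sat/Tue  1814: Sun/Wed  …(40 more)…  1855: Tue/Fri ✓  1856: Thu/Sat  1857: Fri/Mon  1858: Sat/Tue  1859: Sun/Wed  1860: Tue/Thu  1861: Wed/Sat  1862: Thu/Sun  1863: Fri/Mon  1864: Sun/Tue  1865: Mon/Thu  1866: Tue/Fri ✓  1867: Wed/Sat  1868: Fri/Sun
Both conditions hold in: 1810, 1821, 1827, 1838, 1849, 1855, 1866 — 7.

7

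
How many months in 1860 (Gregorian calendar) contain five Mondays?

5

A month of length L has five Mondays iff its first Monday is on day ≤ L−28 (so day 1–3 in a 31-day month, 1–2 in a 30-day month, day 1 in a leap February).
Checking each month of 1860: Jan starts Sun (31d) ✓; Feb starts Wed (29d); Mar starts Thu (31d); Apr starts Sun (30d) ✓; May starts Tue (31d); Jun starts Fri (30d); Jul starts Sun (31d) ✓; Aug starts Wed (31d); Sep starts Sat (30d); Oct starts Mon (31d) ✓; Nov starts Thu (30d); Dec starts Sat (31d) ✓.
Five-Monday months: January, April, July, October, December → 5.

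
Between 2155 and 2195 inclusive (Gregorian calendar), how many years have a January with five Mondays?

January has 31 days; it has five Mondays when Monday falls among the first (month-length − 28) days — i.e. when January 1 is one of Monday/Sunday/Saturday.
January 1 by year: 2155:Wed 2156:Thu 2157:Sat✓ 2158:Sun✓ 2159:Mon✓ 2160:Tue 2161:Thu 2162:Fri 2163:Sat✓ 2164:Sun✓ 2165:Tue 2166:Wed 2167:Thu 2168:Fri 2169:Sun✓ …(11 more)… 2181:Mon✓ 2182:Tue 2183:Wed 2184:Thu 2185:Sat✓ 2186:Sun✓ 2187:Mon✓ 2188:Tue 2189:Thu 2190:Fri 2191:Sat✓ 2192:Sun✓ 2193:Tue 2194:Wed 2195:Thu
Years with five Mondays: 2157, 2158, 2159, 2163, 2164, 2169, 2170, 2174, 2175, 2176, 2180, 2181, 2185, 2186, 2187, 2191, 2192 → 17.

17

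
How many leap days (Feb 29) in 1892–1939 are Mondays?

Leap years in 1892–1939: 11 of them.
Feb 29 weekday advances by 5 (mod 7) from one leap year to the next four years later (or differs when a century non-leap intervenes).
Leap-day weekdays: 1892:Mon✓ 1896:Sat 1904:Mon✓ 1908:Sat 1912:Thu 1916:Tue 1920:Sun 1924:Fri 1928:Wed 1932:Mon✓ 1936:Sat
Monday: 1892, 1904, 1932 → 3.

3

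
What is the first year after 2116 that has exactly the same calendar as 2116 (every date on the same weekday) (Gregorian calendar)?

2144

Two years share a calendar iff Jan 1 falls on the same weekday and both are leap or both are common. 2116: Jan 1 is Wednesday, leap year.
2117: Jan 1 Friday, common
2118: Jan 1 Saturday, common
2119: Jan 1 Sunday, common
2120: Jan 1 Monday, leap
2121: Jan 1 Wednesday, common
2122: Jan 1 Thursday, common
2123: Jan 1 Friday, common
2124: Jan 1 Saturday, leap
2125: Jan 1 Monday, common
2126: Jan 1 Tuesday, common
2127: Jan 1 Wednesday, common
2128: Jan 1 Thursday, leap
2129: Jan 1 Saturday, common
2130: Jan 1 Sunday, common
2131: Jan 1 Monday, common
2132: Jan 1 Tuesday, leap
2133: Jan 1 Thursday, common
2134: Jan 1 Friday, common
2135: Jan 1 Saturday, common
2136: Jan 1 Sunday, leap
2137: Jan 1 Tuesday, common
2138: Jan 1 Wednesday, common
2139: Jan 1 Thursday, common
2140: Jan 1 Friday, leap
2141: Jan 1 Sunday, common
2142: Jan 1 Monday, common
2143: Jan 1 Tuesday, common
2144: Jan 1 Wednesday, leap
2144 matches on both conditions.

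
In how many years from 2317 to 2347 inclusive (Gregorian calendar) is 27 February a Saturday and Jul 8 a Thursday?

Check each year's weekday for 27 February and Jul 8:
  2317: Tue/Sun  2318: Wed/Mon  2319: Thu/Tue  2320: Fri/Thu  2321: Sun/Fri  2322: Mon/Sat  2323: Tue/Sun  2324: Wed/Tue  2325: Fri/Wed  2326: Sat/Thu ✓  2327: Sun/Fri  2328: Mon/Sun  2329: Wed/Mon  2330: Thu/Tue  …(3 more)…  2334: Tue/Sun  2335: Wed/Mon  2336: Thu/Wed  2337: Sat/Thu ✓  2338: Sun/Fri  2339: Mon/Sat  2340: Tue/Mon  2341: Thu/Tue  2342: Fri/Wed  2343: Sat/Thu ✓  2344: Sun/Sat  2345: Tue/Sun  2346: Wed/Mon  2347: Thu/Tue
Both conditions hold in: 2326, 2337, 2343 — 3.

3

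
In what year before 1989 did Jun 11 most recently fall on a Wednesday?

1986

From one year to the next, a fixed date's weekday advances by 1, or by 2 when a Feb 29 lies between the two dates.
1989: June 11 is Sunday.
1988: Saturday (−1)
1987: Thursday (−2)
1986: Wednesday (−1)
Jun 11 falls on a Wednesday in 1986.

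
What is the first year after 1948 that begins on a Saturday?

Jan 1 advances by 2 weekdays after a leap year and by 1 after a common year.
1948: Jan 1 is Thursday (leap).
1949: Saturday
1949 begins on a Saturday

1949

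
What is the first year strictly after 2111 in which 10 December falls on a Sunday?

2113

From one year to the next, a fixed date's weekday advances by 1, or by 2 when a Feb 29 lies between the two dates.
2111: December 10 is Thursday.
2112: Saturday (+2)
2113: Sunday (+1)
10 December falls on a Sunday in 2113.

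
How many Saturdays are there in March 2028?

March 2028 has 31 days and begins on Wednesday.
The first Saturday is March 4.
Saturdays fall on 4, 11, 18, 25 — that's 4.

4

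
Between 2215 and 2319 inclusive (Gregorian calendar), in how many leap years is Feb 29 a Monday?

Leap years in 2215–2319: 25 of them.
Feb 29 weekday advances by 5 (mod 7) from one leap year to the next four years later (or differs when a century non-leap intervenes).
Leap-day weekdays: 2216:Thu 2220:Tue 2224:Sun 2228:Fri 2232:Wed 2236:Mon✓ 2240:Sat 2244:Thu 2248:Tue 2252:Sun 2256:Fri 2260:Wed 2264:Mon✓ 2268:Sat 2272:Thu 2276:Tue 2280:Sun 2284:Fri 2288:Wed 2292:Mon✓ 2296:Sat 2304:Mon✓ 2308:Sat 2312:Thu 2316:Tue
Monday: 2236, 2264, 2292, 2304 → 4.

4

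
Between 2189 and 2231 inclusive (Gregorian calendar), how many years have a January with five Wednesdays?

17

January has 31 days; it has five Wednesdays when Wednesday falls among the first (month-length − 28) days — i.e. when January 1 is one of Wednesday/Tuesday/Monday.
January 1 by year: 2189:Thu 2190:Fri 2191:Sat 2192:Sun 2193:Tue✓ 2194:Wed✓ 2195:Thu 2196:Fri 2197:Sun 2198:Mon✓ 2199:Tue✓ 2200:Wed✓ 2201:Thu 2202:Fri 2203:Sat …(13 more)… 2217:Wed✓ 2218:Thu 2219:Fri 2220:Sat 2221:Mon✓ 2222:Tue✓ 2223:Wed✓ 2224:Thu 2225:Sat 2226:Sun 2227:Mon✓ 2228:Tue✓ 2229:Thu 2230:Fri 2231:Sat
Years with five Wednesdays: 2193, 2194, 2198, 2199, 2200, 2205, 2206, 2210, 2211, 2212, 2216, 2217, 2221, 2222, 2223, 2227, 2228 → 17.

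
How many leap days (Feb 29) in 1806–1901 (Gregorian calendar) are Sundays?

Leap years in 1806–1901: 23 of them.
Feb 29 weekday advances by 5 (mod 7) from one leap year to the next four years later (or differs when a century non-leap intervenes).
Leap-day weekdays: 1808:Mon 1812:Sat 1816:Thu 1820:Tue 1824:Sun✓ 1828:Fri 1832:Wed 1836:Mon 1840:Sat 1844:Thu 1848:Tue 1852:Sun✓ 1856:Fri 1860:Wed 1864:Mon 1868:Sat 1872:Thu 1876:Tue 1880:Sun✓ 1884:Fri 1888:Wed 1892:Mon 1896:Sat
Sunday: 1824, 1852, 1880 → 3.

3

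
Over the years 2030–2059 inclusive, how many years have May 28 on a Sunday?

Track May 28's weekday year by year (advancing +1, or +2 across a Feb 29):
  2030: Tue  2031: Wed (+1)  2032: Fri (+2)  2033: Sat (+1)  2034: Sun (+1) ✓
  2035: Mon (+1)  2036: Wed (+2)  2037: Thu (+1)  2038: Fri (+1)  2039: Sat (+1)
  2040: Mon (+2)  2041: Tue (+1)  2042: Wed (+1)  2043: Thu (+1)  2044: Sat (+2)
  2045: Sun (+1) ✓  2046: Mon (+1)  2047: Tue (+1)  2048: Thu (+2)  2049: Fri (+1)
  2050: Sat (+1)  2051: Sun (+1) ✓  2052: Tue (+2)  2053: Wed (+1)  2054: Thu (+1)
  2055: Fri (+1)  2056: Sun (+2) ✓  2057: Mon (+1)  2058: Tue (+1)  2059: Wed (+1)
Sunday years: 2034, 2045, 2051, 2056 — 4 in total.

4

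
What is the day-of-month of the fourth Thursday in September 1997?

25

September 1, 1997 is a Monday, so the first Thursday is the 4th.
The fourth Thursday is 4 + 21 = 25.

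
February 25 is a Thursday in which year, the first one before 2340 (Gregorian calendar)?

2337

From one year to the next, a fixed date's weekday advances by 1, or by 2 when a Feb 29 lies between the two dates.
2340: February 25 is Sunday.
2339: Saturday (−1)
2338: Friday (−1)
2337: Thursday (−1)
February 25 falls on a Thursday in 2337.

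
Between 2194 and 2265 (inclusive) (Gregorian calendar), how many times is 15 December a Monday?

11

Track 15 December's weekday year by year (advancing +1, or +2 across a Feb 29):
  2194: Mon ✓  2195: Tue (+1)  2196: Thu (+2)  2197: Fri (+1)  2198: Sat (+1)
  2199: Sun (+1)  2200: Mon (+1) ✓  2201: Tue (+1)  2202: Wed (+1)  2203: Thu (+1)
  2204: Sat (+2)  2205: Sun (+1)  2206: Mon (+1) ✓  2207: Tue (+1)  … (44 more years) …
  2252: Wed (+2)  2253: Thu (+1)  2254: Fri (+1)  2255: Sat (+1)  2256: Mon (+2) ✓
  2257: Tue (+1)  2258: Wed (+1)  2259: Thu (+1)  2260: Sat (+2)  2261: Sun (+1)
  2262: Mon (+1) ✓  2263: Tue (+1)  2264: Thu (+2)  2265: Fri (+1)
Monday years: 2194, 2200, 2206, 2217, 2223, 2228, 2234, 2245, 2251, 2256, 2262 — 11 in total.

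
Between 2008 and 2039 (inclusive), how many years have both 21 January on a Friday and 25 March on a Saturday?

1

Check each year's weekday for 21 January and 25 March:
  2008: Mon/Tue  2009: Wed/Wed  2010: Thu/Thu  2011: Fri/Fri  2012: Sat/Sun  2013: Mon/Mon  2014: Tue/Tue  2015: Wed/Wed  2016: Thu/Fri  2017: Sat/Sat  2018: Sun/Sun  2019: Mon/Mon  2020: Tue/Wed  2021: Thu/Thu  …(4 more)…  2026: Wed/Wed  2027: Thu/Thu  2028: Fri/Sat ✓  2029: Sun/Sun  2030: Mon/Mon  2031: Tue/Tue  2032: Wed/Thu  2033: Fri/Fri  2034: Sat/Sat  2035: Sun/Sun  2036: Mon/Tue  2037: Wed/Wed  2038: Thu/Thu  2039: Fri/Fri
Both conditions hold in: 2028 — 1.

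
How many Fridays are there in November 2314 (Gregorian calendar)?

4

November 2314 has 30 days and begins on Sunday.
The first Friday is November 6.
Fridays fall on 6, 13, 20, 27 — that's 4.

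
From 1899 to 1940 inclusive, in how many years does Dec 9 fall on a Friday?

6

Track Dec 9's weekday year by year (advancing +1, or +2 across a Feb 29):
  1899: Sat  1900: Sun (+1)  1901: Mon (+1)  1902: Tue (+1)  1903: Wed (+1)
  1904: Fri (+2) ✓  1905: Sat (+1)  1906: Sun (+1)  1907: Mon (+1)  1908: Wed (+2)
  1909: Thu (+1)  1910: Fri (+1) ✓  1911: Sat (+1)  1912: Mon (+2)  … (14 more years) …
  1927: Fri (+1) ✓  1928: Sun (+2)  1929: Mon (+1)  1930: Tue (+1)  1931: Wed (+1)
  1932: Fri (+2) ✓  1933: Sat (+1)  1934: Sun (+1)  1935: Mon (+1)  1936: Wed (+2)
  1937: Thu (+1)  1938: Fri (+1) ✓  1939: Sat (+1)  1940: Mon (+2)
Friday years: 1904, 1910, 1921, 1927, 1932, 1938 — 6 in total.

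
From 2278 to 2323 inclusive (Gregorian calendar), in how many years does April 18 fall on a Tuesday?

7

Track April 18's weekday year by year (advancing +1, or +2 across a Feb 29):
  2278: Thu  2279: Fri (+1)  2280: Sun (+2)  2281: Mon (+1)  2282: Tue (+1) ✓
  2283: Wed (+1)  2284: Fri (+2)  2285: Sat (+1)  2286: Sun (+1)  2287: Mon (+1)
  2288: Wed (+2)  2289: Thu (+1)  2290: Fri (+1)  2291: Sat (+1)  … (18 more years) …
  2310: Mon (+1)  2311: Tue (+1) ✓  2312: Thu (+2)  2313: Fri (+1)  2314: Sat (+1)
  2315: Sun (+1)  2316: Tue (+2) ✓  2317: Wed (+1)  2318: Thu (+1)  2319: Fri (+1)
  2320: Sun (+2)  2321: Mon (+1)  2322: Tue (+1) ✓  2323: Wed (+1)
Tuesday years: 2282, 2293, 2299, 2305, 2311, 2316, 2322 — 7 in total.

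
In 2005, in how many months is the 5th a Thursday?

1

Check the 5th of each month of 2005: Jan 5: Wed, Feb 5: Sat, Mar 5: Sat, Apr 5: Tue, May 5: Thu, Jun 5: Sun, Jul 5: Tue, Aug 5: Fri, Sep 5: Mon, Oct 5: Wed, Nov 5: Sat, Dec 5: Mon.
Thursday occurs in May — 1 month.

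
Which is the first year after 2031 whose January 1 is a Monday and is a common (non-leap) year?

2035

Jan 1 advances by 2 weekdays after a leap year and by 1 after a common year.
2031: Jan 1 is Wednesday.
2032: Thursday (leap)
2033: Saturday
2034: Sunday
2035: Monday
2035 begins on a Monday and is a common year.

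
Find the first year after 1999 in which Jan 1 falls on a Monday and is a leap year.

2024

Jan 1 advances by 2 weekdays after a leap year and by 1 after a common year.
1999: Jan 1 is Friday.
2000: Saturday (leap)
2001: Monday
2002: Tuesday
2003: Wednesday
2004: Thursday (leap)
2005: Saturday
2006: Sunday
2007: Monday
2008: Tuesday (leap)
2009: Thursday
2010: Friday
2011: Saturday
2012: Sunday (leap)
2013: Tuesday
2014: Wednesday
2015: Thursday
2016: Friday (leap)
2017: Sunday
2018: Monday
2019: Tuesday
2020: Wednesday (leap)
2021: Friday
2022: Saturday
2023: Sunday
2024: Monday (leap)
2024 begins on a Monday and is a leap year.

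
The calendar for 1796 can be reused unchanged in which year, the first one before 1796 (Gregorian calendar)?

1768

Two years share a calendar iff Jan 1 falls on the same weekday and both are leap or both are common. 1796: Jan 1 is Friday, leap year.
1795: Jan 1 Thursday, common
1794: Jan 1 Wednesday, common
1793: Jan 1 Tuesday, common
1792: Jan 1 Sunday, leap
1791: Jan 1 Saturday, common
1790: Jan 1 Friday, common
1789: Jan 1 Thursday, common
1788: Jan 1 Tuesday, leap
1787: Jan 1 Monday, common
1786: Jan 1 Sunday, common
1785: Jan 1 Saturday, common
1784: Jan 1 Thursday, leap
1783: Jan 1 Wednesday, common
1782: Jan 1 Tuesday, common
1781: Jan 1 Monday, common
1780: Jan 1 Saturday, leap
1779: Jan 1 Friday, common
1778: Jan 1 Thursday, common
1777: Jan 1 Wednesday, common
1776: Jan 1 Monday, leap
1775: Jan 1 Sunday, common
1774: Jan 1 Saturday, common
1773: Jan 1 Friday, common
1772: Jan 1 Wednesday, leap
1771: Jan 1 Tuesday, common
1770: Jan 1 Monday, common
1769: Jan 1 Sunday, common
1768: Jan 1 Friday, leap
1768 matches on both conditions.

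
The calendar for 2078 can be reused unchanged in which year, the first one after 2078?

2089

Two years share a calendar iff Jan 1 falls on the same weekday and both are leap or both are common. 2078: Jan 1 is Saturday, common year.
2079: Jan 1 Sunday, common
2080: Jan 1 Monday, leap
2081: Jan 1 Wednesday, common
2082: Jan 1 Thursday, common
2083: Jan 1 Friday, common
2084: Jan 1 Saturday, leap
2085: Jan 1 Monday, common
2086: Jan 1 Tuesday, common
2087: Jan 1 Wednesday, common
2088: Jan 1 Thursday, leap
2089: Jan 1 Saturday, common
2089 matches on both conditions.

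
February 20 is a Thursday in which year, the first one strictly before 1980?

From one year to the next, a fixed date's weekday advances by 1, or by 2 when a Feb 29 lies between the two dates.
1980: February 20 is Wednesday.
1979: Tuesday (−1)
1978: Monday (−1)
1977: Sunday (−1)
1976: Friday (−2)
1975: Thursday (−1)
February 20 falls on a Thursday in 1975.

1975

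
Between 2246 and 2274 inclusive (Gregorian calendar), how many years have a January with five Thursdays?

January has 31 days; it has five Thursdays when Thursday falls among the first (month-length − 28) days — i.e. when January 1 is one of Thursday/Wednesday/Tuesday.
January 1 by year: 2246:Thu✓ 2247:Fri 2248:Sat 2249:Mon 2250:Tue✓ 2251:Wed✓ 2252:Thu✓ 2253:Sat 2254:Sun 2255:Mon 2256:Tue✓ 2257:Thu✓ 2258:Fri 2259:Sat 2260:Sun 2261:Tue✓ 2262:Wed✓ 2263:Thu✓ 2264:Fri 2265:Sun 2266:Mon 2267:Tue✓ 2268:Wed✓ 2269:Fri 2270:Sat 2271:Sun 2272:Mon 2273:Wed✓ 2274:Thu✓
Years with five Thursdays: 2246, 2250, 2251, 2252, 2256, 2257, 2261, 2262, 2263, 2267, 2268, 2273, 2274 → 13.

13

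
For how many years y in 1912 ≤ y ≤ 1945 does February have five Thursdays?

February has 28 days (29 in leap years); it has five Thursdays when Thursday falls among the first (month-length − 28) days — i.e. when February 1 is Thursday in a leap year (never in a common year).
February 1 by year: 1912:Thu✓ 1913:Sat 1914:Sun 1915:Mon 1916:Tue 1917:Thu 1918:Fri 1919:Sat 1920:Sun 1921:Tue 1922:Wed 1923:Thu 1924:Fri 1925:Sun 1926:Mon …(4 more)… 1931:Sun 1932:Mon 1933:Wed 1934:Thu 1935:Fri 1936:Sat 1937:Mon 1938:Tue 1939:Wed 1940:Thu✓ 1941:Sat 1942:Sun 1943:Mon 1944:Tue 1945:Thu
Years with five Thursdays: 1912, 1940 → 2.

2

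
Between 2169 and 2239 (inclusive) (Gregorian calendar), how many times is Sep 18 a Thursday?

Track Sep 18's weekday year by year (advancing +1, or +2 across a Feb 29):
  2169: Mon  2170: Tue (+1)  2171: Wed (+1)  2172: Fri (+2)  2173: Sat (+1)
  2174: Sun (+1)  2175: Mon (+1)  2176: Wed (+2)  2177: Thu (+1) ✓  2178: Fri (+1)
  2179: Sat (+1)  2180: Mon (+2)  2181: Tue (+1)  2182: Wed (+1)  … (43 more years) …
  2226: Mon (+1)  2227: Tue (+1)  2228: Thu (+2) ✓  2229: Fri (+1)  2230: Sat (+1)
  2231: Sun (+1)  2232: Tue (+2)  2233: Wed (+1)  2234: Thu (+1) ✓  2235: Fri (+1)
  2236: Sun (+2)  2237: Mon (+1)  2238: Tue (+1)  2239: Wed (+1)
Thursday years: 2177, 2183, 2188, 2194, 2200, 2206, 2217, 2223, 2228, 2234 — 10 in total.

10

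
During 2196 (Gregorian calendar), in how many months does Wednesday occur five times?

A month of length L has five Wednesdays iff its first Wednesday is on day ≤ L−28 (so day 1–3 in a 31-day month, 1–2 in a 30-day month, day 1 in a leap February).
Checking each month of 2196: Jan starts Fri (31d); Feb starts Mon (29d); Mar starts Tue (31d) ✓; Apr starts Fri (30d); May starts Sun (31d); Jun starts Wed (30d) ✓; Jul starts Fri (31d); Aug starts Mon (31d) ✓; Sep starts Thu (30d); Oct starts Sat (31d); Nov starts Tue (30d) ✓; Dec starts Thu (31d).
Five-Wednesday months: March, June, August, November → 4.

4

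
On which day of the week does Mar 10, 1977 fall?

January 1, 1977 is a Saturday.
March 10 is day 69 of the year, i.e. 68 days after Jan 1.
68 mod 7 = 5, so advance 5 weekdays from Saturday: Thursday.

Thursday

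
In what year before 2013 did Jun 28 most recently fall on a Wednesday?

From one year to the next, a fixed date's weekday advances by 1, or by 2 when a Feb 29 lies between the two dates.
2013: June 28 is Friday.
2012: Thursday (−1)
2011: Tuesday (−2)
2010: Monday (−1)
2009: Sunday (−1)
2008: Saturday (−1)
2007: Thursday (−2)
2006: Wednesday (−1)
Jun 28 falls on a Wednesday in 2006.

2006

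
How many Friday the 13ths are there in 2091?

2

Check the 13th of each month of 2091: Jan 13: Sat, Feb 13: Tue, Mar 13: Tue, Apr 13: Fri, May 13: Sun, Jun 13: Wed, Jul 13: Fri, Aug 13: Mon, Sep 13: Thu, Oct 13: Sat, Nov 13: Tue, Dec 13: Thu.
Friday occurs in April, July — 2 months.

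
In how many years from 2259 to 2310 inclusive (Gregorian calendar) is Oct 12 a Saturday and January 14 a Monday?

7

Check each year's weekday for Oct 12 and January 14:
  2259: Wed/Fri  2260: Fri/Sat  2261: Sat/Mon ✓  2262: Sun/Tue  2263: Mon/Wed  2264: Wed/Thu  2265: Thu/Sat  2266: Fri/Sun  2267: Sat/Mon ✓  2268: Mon/Tue  2269: Tue/Thu  2270: Wed/Fri  2271: Thu/Sat  2272: Sat/Sun  …(24 more)…  2297: Tue/Thu  2298: Wed/Fri  2299: Thu/Sat  2300: Fri/Sun  2301: Sat/Mon ✓  2302: Sun/Tue  2303: Mon/Wed  2304: Wed/Thu  2305: Thu/Sat  2306: Fri/Sun  2307: Sat/Mon ✓  2308: Mon/Tue  2309: Tue/Thu  2310: Wed/Fri
Both conditions hold in: 2261, 2267, 2278, 2289, 2295, 2301, 2307 — 7.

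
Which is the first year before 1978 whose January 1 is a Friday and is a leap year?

1960

Jan 1 advances by 2 weekdays after a leap year and by 1 after a common year.
1978: Jan 1 is Sunday.
1977: Saturday
1976: Thursday (leap)
1975: Wednesday
1974: Tuesday
1973: Monday
1972: Saturday (leap)
1971: Friday
1970: Thursday
1969: Wednesday
1968: Monday (leap)
1967: Sunday
1966: Saturday
1965: Friday
1964: Wednesday (leap)
1963: Tuesday
1962: Monday
1961: Sunday
1960: Friday (leap)
1960 begins on a Friday and is a leap year.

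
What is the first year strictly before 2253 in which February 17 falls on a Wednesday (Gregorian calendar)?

From one year to the next, a fixed date's weekday advances by 1, or by 2 when a Feb 29 lies between the two dates.
2253: February 17 is Thursday.
2252: Tuesday (−2)
2251: Monday (−1)
2250: Sunday (−1)
2249: Saturday (−1)
2248: Thursday (−2)
2247: Wednesday (−1)
February 17 falls on a Wednesday in 2247.

2247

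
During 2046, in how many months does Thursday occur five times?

A month of length L has five Thursdays iff its first Thursday is on day ≤ L−28 (so day 1–3 in a 31-day month, 1–2 in a 30-day month, day 1 in a leap February).
Checking each month of 2046: Jan starts Mon (31d); Feb starts Thu (28d); Mar starts Thu (31d) ✓; Apr starts Sun (30d); May starts Tue (31d) ✓; Jun starts Fri (30d); Jul starts Sun (31d); Aug starts Wed (31d) ✓; Sep starts Sat (30d); Oct starts Mon (31d); Nov starts Thu (30d) ✓; Dec starts Sat (31d).
Five-Thursday months: March, May, August, November → 4.

4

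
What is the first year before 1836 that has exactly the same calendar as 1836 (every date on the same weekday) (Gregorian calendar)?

Two years share a calendar iff Jan 1 falls on the same weekday and both are leap or both are common. 1836: Jan 1 is Friday, leap year.
1835: Jan 1 Thursday, common
1834: Jan 1 Wednesday, common
1833: Jan 1 Tuesday, common
1832: Jan 1 Sunday, leap
1831: Jan 1 Saturday, common
1830: Jan 1 Friday, common
1829: Jan 1 Thursday, common
1828: Jan 1 Tuesday, leap
1827: Jan 1 Monday, common
1826: Jan 1 Sunday, common
1825: Jan 1 Saturday, common
1824: Jan 1 Thursday, leap
1823: Jan 1 Wednesday, common
1822: Jan 1 Tuesday, common
1821: Jan 1 Monday, common
1820: Jan 1 Saturday, leap
1819: Jan 1 Friday, common
1818: Jan 1 Thursday, common
1817: Jan 1 Wednesday, common
1816: Jan 1 Monday, leap
1815: Jan 1 Sunday, common
1814: Jan 1 Saturday, common
1813: Jan 1 Friday, common
1812: Jan 1 Wednesday, leap
1811: Jan 1 Tuesday, common
1810: Jan 1 Monday, common
1809: Jan 1 Sunday, common
1808: Jan 1 Friday, leap
1808 matches on both conditions.

1808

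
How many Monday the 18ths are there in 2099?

1

Check the 18th of each month of 2099: Jan 18: Sun, Feb 18: Wed, Mar 18: Wed, Apr 18: Sat, May 18: Mon, Jun 18: Thu, Jul 18: Sat, Aug 18: Tue, Sep 18: Fri, Oct 18: Sun, Nov 18: Wed, Dec 18: Fri.
Monday occurs in May — 1 month.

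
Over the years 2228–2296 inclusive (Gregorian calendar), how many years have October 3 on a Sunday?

9

Track October 3's weekday year by year (advancing +1, or +2 across a Feb 29):
  2228: Fri  2229: Sat (+1)  2230: Sun (+1) ✓  2231: Mon (+1)  2232: Wed (+2)
  2233: Thu (+1)  2234: Fri (+1)  2235: Sat (+1)  2236: Mon (+2)  2237: Tue (+1)
  2238: Wed (+1)  2239: Thu (+1)  2240: Sat (+2)  2241: Sun (+1) ✓  … (41 more years) …
  2283: Wed (+1)  2284: Fri (+2)  2285: Sat (+1)  2286: Sun (+1) ✓  2287: Mon (+1)
  2288: Wed (+2)  2289: Thu (+1)  2290: Fri (+1)  2291: Sat (+1)  2292: Mon (+2)
  2293: Tue (+1)  2294: Wed (+1)  2295: Thu (+1)  2296: Sat (+2)
Sunday years: 2230, 2241, 2247, 2252, 2258, 2269, 2275, 2280, 2286 — 9 in total.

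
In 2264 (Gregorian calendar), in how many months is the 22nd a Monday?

Check the 22nd of each month of 2264: Jan 22: Fri, Feb 22: Mon, Mar 22: Tue, Apr 22: Fri, May 22: Sun, Jun 22: Wed, Jul 22: Fri, Aug 22: Mon, Sep 22: Thu, Oct 22: Sat, Nov 22: Tue, Dec 22: Thu.
Monday occurs in February, August — 2 months.

2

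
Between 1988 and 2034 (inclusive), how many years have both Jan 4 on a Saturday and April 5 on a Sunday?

Check each year's weekday for Jan 4 and April 5:
  1988: Mon/Tue  1989: Wed/Wed  1990: Thu/Thu  1991: Fri/Fri  1992: Sat/Sun ✓  1993: Mon/Mon  1994: Tue/Tue  1995: Wed/Wed  1996: Thu/Fri  1997: Sat/Sat  1998: Sun/Sun  1999: Mon/Mon  2000: Tue/Wed  2001: Thu/Thu  …(19 more)…  2021: Mon/Mon  2022: Tue/Tue  2023: Wed/Wed  2024: Thu/Fri  2025: Sat/Sat  2026: Sun/Sun  2027: Mon/Mon  2028: Tue/Wed  2029: Thu/Thu  2030: Fri/Fri  2031: Sat/Sat  2032: Sun/Mon  2033: Tue/Tue  2034: Wed/Wed
Both conditions hold in: 1992, 2020 — 2.

2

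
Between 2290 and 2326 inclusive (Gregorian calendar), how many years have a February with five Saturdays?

February has 28 days (29 in leap years); it has five Saturdays when Saturday falls among the first (month-length − 28) days — i.e. when February 1 is Saturday in a leap year (never in a common year).
February 1 by year: 2290:Sat 2291:Sun 2292:Mon 2293:Wed 2294:Thu 2295:Fri 2296:Sat✓ 2297:Mon 2298:Tue 2299:Wed 2300:Thu 2301:Fri 2302:Sat 2303:Sun 2304:Mon …(7 more)… 2312:Thu 2313:Sat 2314:Sun 2315:Mon 2316:Tue 2317:Thu 2318:Fri 2319:Sat 2320:Sun 2321:Tue 2322:Wed 2323:Thu 2324:Fri 2325:Sun 2326:Mon
Years with five Saturdays: 2296, 2308 → 2.

2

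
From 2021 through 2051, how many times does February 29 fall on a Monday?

Leap years in 2021–2051: 7 of them.
Feb 29 weekday advances by 5 (mod 7) from one leap year to the next four years later (or differs when a century non-leap intervenes).
Leap-day weekdays: 2024:Thu 2028:Tue 2032:Sun 2036:Fri 2040:Wed 2044:Mon✓ 2048:Sat
Monday: 2044 → 1.

1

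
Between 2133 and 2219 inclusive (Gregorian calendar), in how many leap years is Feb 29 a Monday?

Leap years in 2133–2219: 20 of them.
Feb 29 weekday advances by 5 (mod 7) from one leap year to the next four years later (or differs when a century non-leap intervenes).
Leap-day weekdays: 2136:Wed 2140:Mon✓ 2144:Sat 2148:Thu 2152:Tue 2156:Sun 2160:Fri 2164:Wed 2168:Mon✓ 2172:Sat 2176:Thu 2180:Tue 2184:Sun 2188:Fri 2192:Wed 2196:Mon✓ 2204:Wed 2208:Mon✓ 2212:Sat 2216:Thu
Monday: 2140, 2168, 2196, 2208 → 4.

4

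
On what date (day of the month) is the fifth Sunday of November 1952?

30

November 1, 1952 is a Saturday, so the first Sunday is the 2nd.
The fifth Sunday is 2 + 28 = 30.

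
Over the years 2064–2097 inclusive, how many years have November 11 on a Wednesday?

Track November 11's weekday year by year (advancing +1, or +2 across a Feb 29):
  2064: Tue  2065: Wed (+1) ✓  2066: Thu (+1)  2067: Fri (+1)  2068: Sun (+2)
  2069: Mon (+1)  2070: Tue (+1)  2071: Wed (+1) ✓  2072: Fri (+2)  2073: Sat (+1)
  2074: Sun (+1)  2075: Mon (+1)  2076: Wed (+2) ✓  2077: Thu (+1)  … (6 more years) …
  2084: Sat (+2)  2085: Sun (+1)  2086: Mon (+1)  2087: Tue (+1)  2088: Thu (+2)
  2089: Fri (+1)  2090: Sat (+1)  2091: Sun (+1)  2092: Tue (+2)  2093: Wed (+1) ✓
  2094: Thu (+1)  2095: Fri (+1)  2096: Sun (+2)  2097: Mon (+1)
Wednesday years: 2065, 2071, 2076, 2082, 2093 — 5 in total.

5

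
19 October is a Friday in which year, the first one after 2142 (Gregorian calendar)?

2153

From one year to the next, a fixed date's weekday advances by 1, or by 2 when a Feb 29 lies between the two dates.
2142: October 19 is Friday.
2143: Saturday (+1)
2144: Monday (+2)
2145: Tuesday (+1)
2146: Wednesday (+1)
2147: Thursday (+1)
2148: Saturday (+2)
2149: Sunday (+1)
2150: Monday (+1)
2151: Tuesday (+1)
2152: Thursday (+2)
2153: Friday (+1)
19 October falls on a Friday in 2153.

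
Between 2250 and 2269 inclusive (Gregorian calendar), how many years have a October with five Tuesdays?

October has 31 days; it has five Tuesdays when Tuesday falls among the first (month-length − 28) days — i.e. when October 1 is one of Tuesday/Monday/Sunday.
October 1 by year: 2250:Tue✓ 2251:Wed 2252:Fri 2253:Sat 2254:Sun✓ 2255:Mon✓ 2256:Wed 2257:Thu 2258:Fri 2259:Sat 2260:Mon✓ 2261:Tue✓ 2262:Wed 2263:Thu 2264:Sat 2265:Sun✓ 2266:Mon✓ 2267:Tue✓ 2268:Thu 2269:Fri
Years with five Tuesdays: 2250, 2254, 2255, 2260, 2261, 2265, 2266, 2267 → 8.

8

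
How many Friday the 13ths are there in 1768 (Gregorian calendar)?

1

Check the 13th of each month of 1768: Jan 13: Wed, Feb 13: Sat, Mar 13: Sun, Apr 13: Wed, May 13: Fri, Jun 13: Mon, Jul 13: Wed, Aug 13: Sat, Sep 13: Tue, Oct 13: Thu, Nov 13: Sun, Dec 13: Tue.
Friday occurs in May — 1 month.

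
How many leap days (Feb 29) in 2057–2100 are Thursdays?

1

Leap years in 2057–2100: 10 of them.
Feb 29 weekday advances by 5 (mod 7) from one leap year to the next four years later (or differs when a century non-leap intervenes).
Leap-day weekdays: 2060:Sun 2064:Fri 2068:Wed 2072:Mon 2076:Sat 2080:Thu✓ 2084:Tue 2088:Sun 2092:Fri 2096:Wed
Thursday: 2080 → 1.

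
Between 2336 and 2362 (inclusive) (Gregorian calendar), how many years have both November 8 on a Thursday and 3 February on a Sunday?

Check each year's weekday for November 8 and 3 February:
  2336: Sun/Mon  2337: Mon/Wed  2338: Tue/Thu  2339: Wed/Fri  2340: Fri/Sat  2341: Sat/Mon  2342: Sun/Tue  2343: Mon/Wed  2344: Wed/Thu  2345: Thu/Sat  2346: Fri/Sun  2347: Sat/Mon  2348: Mon/Tue  2349: Tue/Thu  2350: Wed/Fri  2351: Thu/Sat  2352: Sat/Sun  2353: Sun/Tue  2354: Mon/Wed  2355: Tue/Thu  2356: Thu/Fri  2357: Fri/Sun  2358: Sat/Mon  2359: Sun/Tue  2360: Tue/Wed  2361: Wed/Fri  2362: Thu/Sat
Both conditions hold in: no year — 0.

0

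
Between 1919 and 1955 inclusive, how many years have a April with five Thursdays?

April has 30 days; it has five Thursdays when Thursday falls among the first (month-length − 28) days — i.e. when April 1 is one of Thursday/Wednesday.
April 1 by year: 1919:Tue 1920:Thu✓ 1921:Fri 1922:Sat 1923:Sun 1924:Tue 1925:Wed✓ 1926:Thu✓ 1927:Fri 1928:Sun 1929:Mon 1930:Tue 1931:Wed✓ 1932:Fri 1933:Sat …(7 more)… 1941:Tue 1942:Wed✓ 1943:Thu✓ 1944:Sat 1945:Sun 1946:Mon 1947:Tue 1948:Thu✓ 1949:Fri 1950:Sat 1951:Sun 1952:Tue 1953:Wed✓ 1954:Thu✓ 1955:Fri
Years with five Thursdays: 1920, 1925, 1926, 1931, 1936, 1937, 1942, 1943, 1948, 1953, 1954 → 11.

11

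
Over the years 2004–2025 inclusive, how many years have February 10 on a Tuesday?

3

Track February 10's weekday year by year (advancing +1, or +2 across a Feb 29):
  2004: Tue ✓  2005: Thu (+2)  2006: Fri (+1)  2007: Sat (+1)  2008: Sun (+1)
  2009: Tue (+2) ✓  2010: Wed (+1)  2011: Thu (+1)  2012: Fri (+1)  2013: Sun (+2)
  2014: Mon (+1)  2015: Tue (+1) ✓  2016: Wed (+1)  2017: Fri (+2)  2018: Sat (+1)
  2019: Sun (+1)  2020: Mon (+1)  2021: Wed (+2)  2022: Thu (+1)  2023: Fri (+1)
  2024: Sat (+1)  2025: Mon (+2)
Tuesday years: 2004, 2009, 2015 — 3 in total.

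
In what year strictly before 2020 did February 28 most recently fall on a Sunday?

2016

From one year to the next, a fixed date's weekday advances by 1, or by 2 when a Feb 29 lies between the two dates.
2020: February 28 is Friday.
2019: Thursday (−1)
2018: Wednesday (−1)
2017: Tuesday (−1)
2016: Sunday (−2)
February 28 falls on a Sunday in 2016.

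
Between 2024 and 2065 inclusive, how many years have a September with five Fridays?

11

September has 30 days; it has five Fridays when Friday falls among the first (month-length − 28) days — i.e. when September 1 is one of Friday/Thursday.
September 1 by year: 2024:Sun 2025:Mon 2026:Tue 2027:Wed 2028:Fri✓ 2029:Sat 2030:Sun 2031:Mon 2032:Wed 2033:Thu✓ 2034:Fri✓ 2035:Sat 2036:Mon 2037:Tue 2038:Wed …(12 more)… 2051:Fri✓ 2052:Sun 2053:Mon 2054:Tue 2055:Wed 2056:Fri✓ 2057:Sat 2058:Sun 2059:Mon 2060:Wed 2061:Thu✓ 2062:Fri✓ 2063:Sat 2064:Mon 2065:Tue
Years with five Fridays: 2028, 2033, 2034, 2039, 2044, 2045, 2050, 2051, 2056, 2061, 2062 → 11.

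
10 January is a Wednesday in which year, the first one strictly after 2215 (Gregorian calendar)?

2216

From one year to the next, a fixed date's weekday advances by 1, or by 2 when a Feb 29 lies between the two dates.
2215: January 10 is Tuesday.
2216: Wednesday (+1)
10 January falls on a Wednesday in 2216.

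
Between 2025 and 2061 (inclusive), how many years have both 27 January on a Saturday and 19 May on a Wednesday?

Check each year's weekday for 27 January and 19 May:
  2025: Mon/Mon  2026: Tue/Tue  2027: Wed/Wed  2028: Thu/Fri  2029: Sat/Sat  2030: Sun/Sun  2031: Mon/Mon  2032: Tue/Wed  2033: Thu/Thu  2034: Fri/Fri  2035: Sat/Sat  2036: Sun/Mon  2037: Tue/Tue  2038: Wed/Wed  …(9 more)…  2048: Mon/Tue  2049: Wed/Wed  2050: Thu/Thu  2051: Fri/Fri  2052: Sat/Sun  2053: Mon/Mon  2054: Tue/Tue  2055: Wed/Wed  2056: Thu/Fri  2057: Sat/Sat  2058: Sun/Sun  2059: Mon/Mon  2060: Tue/Wed  2061: Thu/Thu
Both conditions hold in: no year — 0.

0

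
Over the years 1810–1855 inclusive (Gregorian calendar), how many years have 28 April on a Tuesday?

Track 28 April's weekday year by year (advancing +1, or +2 across a Feb 29):
  1810: Sat  1811: Sun (+1)  1812: Tue (+2) ✓  1813: Wed (+1)  1814: Thu (+1)
  1815: Fri (+1)  1816: Sun (+2)  1817: Mon (+1)  1818: Tue (+1) ✓  1819: Wed (+1)
  1820: Fri (+2)  1821: Sat (+1)  1822: Sun (+1)  1823: Mon (+1)  … (18 more years) …
  1842: Thu (+1)  1843: Fri (+1)  1844: Sun (+2)  1845: Mon (+1)  1846: Tue (+1) ✓
  1847: Wed (+1)  1848: Fri (+2)  1849: Sat (+1)  1850: Sun (+1)  1851: Mon (+1)
  1852: Wed (+2)  1853: Thu (+1)  1854: Fri (+1)  1855: Sat (+1)
Tuesday years: 1812, 1818, 1829, 1835, 1840, 1846 — 6 in total.

6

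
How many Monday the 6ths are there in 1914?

2

Check the 6th of each month of 1914: Jan 6: Tue, Feb 6: Fri, Mar 6: Fri, Apr 6: Mon, May 6: Wed, Jun 6: Sat, Jul 6: Mon, Aug 6: Thu, Sep 6: Sun, Oct 6: Tue, Nov 6: Fri, Dec 6: Sun.
Monday occurs in April, July — 2 months.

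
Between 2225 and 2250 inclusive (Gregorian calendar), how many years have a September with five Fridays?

8

September has 30 days; it has five Fridays when Friday falls among the first (month-length − 28) days — i.e. when September 1 is one of Friday/Thursday.
September 1 by year: 2225:Thu✓ 2226:Fri✓ 2227:Sat 2228:Mon 2229:Tue 2230:Wed 2231:Thu✓ 2232:Sat 2233:Sun 2234:Mon 2235:Tue 2236:Thu✓ 2237:Fri✓ 2238:Sat 2239:Sun 2240:Tue 2241:Wed 2242:Thu✓ 2243:Fri✓ 2244:Sun 2245:Mon 2246:Tue 2247:Wed 2248:Fri✓ 2249:Sat 2250:Sun
Years with five Fridays: 2225, 2226, 2231, 2236, 2237, 2242, 2243, 2248 → 8.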